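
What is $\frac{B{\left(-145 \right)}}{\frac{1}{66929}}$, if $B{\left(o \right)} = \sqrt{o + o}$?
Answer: $66929 i \sqrt{290} \approx 1.1398 \cdot 10^{6} i$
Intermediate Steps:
$B{\left(o \right)} = \sqrt{2} \sqrt{o}$ ($B{\left(o \right)} = \sqrt{2 o} = \sqrt{2} \sqrt{o}$)
$\frac{B{\left(-145 \right)}}{\frac{1}{66929}} = \frac{\sqrt{2} \sqrt{-145}}{\frac{1}{66929}} = \sqrt{2} i \sqrt{145} \frac{1}{\frac{1}{66929}} = i \sqrt{290} \cdot 66929 = 66929 i \sqrt{290}$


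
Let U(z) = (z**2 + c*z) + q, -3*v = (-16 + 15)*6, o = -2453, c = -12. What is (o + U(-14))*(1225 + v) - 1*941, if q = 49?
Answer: -2504021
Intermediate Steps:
v = 2 (v = -(-16 + 15)*6/3 = -(-1)*6/3 = -1/3*(-6) = 2)
U(z) = 49 + z**2 - 12*z (U(z) = (z**2 - 12*z) + 49 = 49 + z**2 - 12*z)
(o + U(-14))*(1225 + v) - 1*941 = (-2453 + (49 + (-14)**2 - 12*(-14)))*(1225 + 2) - 1*941 = (-2453 + (49 + 196 + 168))*1227 - 941 = (-2453 + 413)*1227 - 941 = -2040*1227 - 941 = -2503080 - 941 = -2504021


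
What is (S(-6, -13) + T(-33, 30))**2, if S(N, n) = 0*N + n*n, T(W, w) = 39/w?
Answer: 2900209/100 ≈ 29002.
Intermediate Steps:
S(N, n) = n**2 (S(N, n) = 0 + n**2 = n**2)
(S(-6, -13) + T(-33, 30))**2 = ((-13)**2 + 39/30)**2 = (169 + 39*(1/30))**2 = (169 + 13/10)**2 = (1703/10)**2 = 2900209/100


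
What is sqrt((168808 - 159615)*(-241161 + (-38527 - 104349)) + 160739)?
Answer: 11*I*sqrt(29175962) ≈ 59416.0*I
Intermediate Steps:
sqrt((168808 - 159615)*(-241161 + (-38527 - 104349)) + 160739) = sqrt(9193*(-241161 - 142876) + 160739) = sqrt(9193*(-384037) + 160739) = sqrt(-3530452141 + 160739) = sqrt(-3530291402) = 11*I*sqrt(29175962)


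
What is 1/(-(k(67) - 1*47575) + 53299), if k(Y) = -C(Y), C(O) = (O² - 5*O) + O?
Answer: 1/105095 ≈ 9.5152e-6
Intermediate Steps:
C(O) = O² - 4*O
k(Y) = -Y*(-4 + Y)
1/(-(k(67) - 1*47575) + 53299) = 1/(-(67*(4 - 1*67) - 1*47575) + 53299) = 1/(-(67*(4 - 67) - 47575) + 53299) = 1/(-(67*(-63) - 47575) + 53299) = 1/(-(-4221 - 47575) + 53299) = 1/(-1*(-51796) + 53299) = 1/(51796 + 53299) = 1/105095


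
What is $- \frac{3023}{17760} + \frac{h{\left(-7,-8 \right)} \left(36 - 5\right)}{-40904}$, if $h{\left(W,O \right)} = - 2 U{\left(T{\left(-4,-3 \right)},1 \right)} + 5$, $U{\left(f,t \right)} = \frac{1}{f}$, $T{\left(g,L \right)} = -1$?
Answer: $- \frac{15938339}{90806880} \approx -0.17552$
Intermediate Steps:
$h{\left(W,O \right)} = 7$ ($h{\left(W,O \right)} = - \frac{2}{-1} + 5 = \left(-2\right) \left(-1\right) + 5 = 2 + 5 = 7$)
$- \frac{3023}{17760} + \frac{h{\left(-7,-8 \right)} \left(36 - 5\right)}{-40904} = - \frac{3023}{17760} + \frac{7 \left(36 - 5\right)}{-40904} = \left(-3023\right) \frac{1}{17760} + 7 \cdot 31 \left(- \frac{1}{40904}\right) = - \frac{3023}{17760} + 217 \left(- \frac{1}{40904}\right) = - \frac{3023}{17760} - \frac{217}{40904} = - \frac{15938339}{90806880}$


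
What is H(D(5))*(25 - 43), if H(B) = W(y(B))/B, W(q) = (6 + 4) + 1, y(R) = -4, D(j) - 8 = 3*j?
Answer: -198/23 ≈ -8.6087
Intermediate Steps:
D(j) = 8 + 3*j
W(q) = 11 (W(q) = 10 + 1 = 11)
H(B) = 11/B
H(D(5))*(25 - 43) = (11/(8 + 3*5))*(25 - 43) = (11/(8 + 15))*(-18) = (11/23)*(-18) = -198/23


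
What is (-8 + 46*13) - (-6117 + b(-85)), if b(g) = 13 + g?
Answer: 6779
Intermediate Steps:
(-8 + 46*13) - (-6117 + b(-85)) = (-8 + 46*13) - (-6117 + (13 - 85)) = (-8 + 598) - (-6117 - 72) = 590 - 1*(-6189) = 590 + 6189 = 6779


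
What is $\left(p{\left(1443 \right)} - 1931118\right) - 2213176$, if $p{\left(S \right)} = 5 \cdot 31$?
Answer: $-4144139$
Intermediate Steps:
$p{\left(S \right)} = 155$
$\left(p{\left(1443 \right)} - 1931118\right) - 2213176 = \left(155 - 1931118\right) - 2213176 = -1930963 - 2213176 = -4144139$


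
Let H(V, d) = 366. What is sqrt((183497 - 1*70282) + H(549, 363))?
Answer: sqrt(113581) ≈ 337.02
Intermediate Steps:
sqrt((183497 - 1*70282) + H(549, 363)) = sqrt((183497 - 1*70282) + 366) = sqrt((183497 - 70282) + 366) = sqrt(113215 + 366) = sqrt(113581)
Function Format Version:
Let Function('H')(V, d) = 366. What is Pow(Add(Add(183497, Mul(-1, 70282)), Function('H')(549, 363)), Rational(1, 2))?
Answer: Pow(113581, Rational(1, 2)) ≈ 337.02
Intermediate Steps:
Pow(Add(Add(183497, Mul(-1, 70282)), Function('H')(549, 363)), Rational(1, 2)) = Pow(Add(Add(183497, Mul(-1, 70282)), 366), Rational(1, 2)) = Pow(Add(Add(183497, -70282), 366), Rational(1, 2)) = Pow(Add(113215, 366), Rational(1, 2)) = Pow(113581, Rational(1, 2))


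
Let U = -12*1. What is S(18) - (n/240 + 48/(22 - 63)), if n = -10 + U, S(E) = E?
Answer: 94771/4920 ≈ 19.262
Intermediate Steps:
U = -12
n = -22 (n = -10 - 12 = -22)
S(18) - (n/240 + 48/(22 - 63)) = 18 - (-22/240 + 48/(22 - 63)) = 18 - (-22*1/240 + 48/(-41)) = 18 - (-11/120 + 48*(-1/41)) = 18 - (-11/120 - 48/41) = 18 - 1*(-6211/4920) = 18 + 6211/4920 = 94771/4920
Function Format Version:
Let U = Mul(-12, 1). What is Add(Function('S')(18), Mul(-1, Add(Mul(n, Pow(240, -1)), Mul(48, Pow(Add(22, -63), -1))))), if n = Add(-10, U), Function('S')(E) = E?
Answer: Rational(94771, 4920) ≈ 19.262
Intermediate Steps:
U = -12
n = -22 (n = Add(-10, -12) = -22)
Add(Function('S')(18), Mul(-1, Add(Mul(n, Pow(240, -1)), Mul(48, Pow(Add(22, -63), -1))))) = Add(18, Mul(-1, Add(Mul(-22, Pow(240, -1)), Mul(48, Pow(Add(22, -63), -1))))) = Add(18, Mul(-1, Add(Mul(-22, Rational(1, 240)), Mul(48, Pow(-41, -1))))) = Add(18, Mul(-1, Add(Rational(-11, 120), Mul(48, Rational(-1, 41))))) = Add(18, Mul(-1, Add(Rational(-11, 120), Rational(-48, 41)))) = Add(18, Mul(-1, Rational(-6211, 4920))) = Add(18, Rational(6211, 4920)) = Rational(94771, 4920)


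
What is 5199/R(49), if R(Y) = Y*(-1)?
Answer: -5199/49 ≈ -106.10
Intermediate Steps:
R(Y) = -Y
5199/R(49) = 5199/((-1*49)) = 5199/(-49) = 5199*(-1/49) = -5199/49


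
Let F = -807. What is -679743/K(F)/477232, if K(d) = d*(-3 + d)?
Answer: -75527/34661360160 ≈ -2.1790e-6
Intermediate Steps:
-679743/K(F)/477232 = -679743*(-1/(807*(-3 - 807)))/477232 = -679743/((-807*(-810)))*(1/477232) = -679743/653670*(1/477232) = -679743*1/653670*(1/477232) = -75527/72630*1/477232 = -75527/34661360160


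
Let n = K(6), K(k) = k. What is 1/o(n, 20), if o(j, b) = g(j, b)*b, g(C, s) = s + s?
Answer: 1/800 ≈ 0.0012500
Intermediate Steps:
g(C, s) = 2*s
n = 6
o(j, b) = 2*b² (o(j, b) = (2*b)*b = 2*b²)
1/o(n, 20) = 1/(2*20²) = 1/(2*400) = 1/800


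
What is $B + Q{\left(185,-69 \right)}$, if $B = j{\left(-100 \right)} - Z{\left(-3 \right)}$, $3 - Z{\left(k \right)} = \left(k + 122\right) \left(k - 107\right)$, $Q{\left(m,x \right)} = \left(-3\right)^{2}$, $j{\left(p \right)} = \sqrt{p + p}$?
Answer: $-13084 + 10 i \sqrt{2} \approx -13084.0 + 14.142 i$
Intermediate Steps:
$j{\left(p \right)} = \sqrt{2} \sqrt{p}$ ($j{\left(p \right)} = \sqrt{2 p} = \sqrt{2} \sqrt{p}$)
$Q{\left(m,x \right)} = 9$
$Z{\left(k \right)} = 3 - \left(-107 + k\right) \left(122 + k\right)$ ($Z{\left(k \right)} = 3 - \left(k + 122\right) \left(k - 107\right) = 3 - \left(122 + k\right) \left(-107 + k\right) = 3 - \left(-107 + k\right) \left(122 + k\right)$)
$B = -13093 + 10 i \sqrt{2}$ ($B = \sqrt{2} \sqrt{-100} - \left(13057 - \left(-3\right)^{2} - -45\right) = \sqrt{2} \cdot 10 i - \left(13057 - 9 + 45\right) = 10 i \sqrt{2} - \left(13057 - 9 + 45\right) = 10 i \sqrt{2} - 13093 = -13093 + 10 i \sqrt{2} \approx -13093.0 + 14.142 i$)
$B + Q{\left(185,-69 \right)} = \left(-13093 + 10 i \sqrt{2}\right) + 9 = -13084 + 10 i \sqrt{2}$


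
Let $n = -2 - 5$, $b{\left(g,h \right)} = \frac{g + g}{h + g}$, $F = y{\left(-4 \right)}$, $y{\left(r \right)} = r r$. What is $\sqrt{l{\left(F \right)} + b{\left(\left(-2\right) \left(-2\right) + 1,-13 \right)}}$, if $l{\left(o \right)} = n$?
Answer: $\frac{i \sqrt{33}}{2} \approx 2.8723 i$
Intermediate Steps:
$y{\left(r \right)} = r^{2}$
$F = 16$ ($F = \left(-4\right)^{2} = 16$)
$b{\left(g,h \right)} = \frac{2 g}{g + h}$
$n = -7$ ($n = -2 - 5 = -7$)
$l{\left(o \right)} = -7$
$\sqrt{l{\left(F \right)} + b{\left(\left(-2\right) \left(-2\right) + 1,-13 \right)}} = \sqrt{-7 + \frac{2 \left(\left(-2\right) \left(-2\right) + 1\right)}{\left(\left(-2\right) \left(-2\right) + 1\right) - 13}} = \sqrt{-7 + \frac{2 \left(4 + 1\right)}{\left(4 + 1\right) - 13}} = \sqrt{-7 + 2 \cdot 5 \frac{1}{5 - 13}} = \sqrt{-7 + 2 \cdot 5 \frac{1}{-8}} = \sqrt{-7 + 2 \cdot 5 \left(- \frac{1}{8}\right)} = \sqrt{-7 - \frac{5}{4}} = \sqrt{- \frac{33}{4}} = \frac{i \sqrt{33}}{2}$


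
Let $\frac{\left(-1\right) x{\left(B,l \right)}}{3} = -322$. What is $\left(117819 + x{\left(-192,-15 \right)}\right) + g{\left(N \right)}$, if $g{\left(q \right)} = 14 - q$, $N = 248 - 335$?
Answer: $118886$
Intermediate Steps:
$x{\left(B,l \right)} = 966$ ($x{\left(B,l \right)} = \left(-3\right) \left(-322\right) = 966$)
$N = -87$ ($N = 248 - 335 = -87$)
$\left(117819 + x{\left(-192,-15 \right)}\right) + g{\left(N \right)} = \left(117819 + 966\right) + \left(14 - -87\right) = 118785 + \left(14 + 87\right) = 118785 + 101 = 118886$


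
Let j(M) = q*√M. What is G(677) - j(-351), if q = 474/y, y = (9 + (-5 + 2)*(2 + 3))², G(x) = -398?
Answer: -398 - 79*I*√39/2 ≈ -398.0 - 246.68*I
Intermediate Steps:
y = 36 (y = (9 - 3*5)² = (9 - 15)² = (-6)² = 36)
q = 79/6 (q = 474/36 = 474*(1/36) = 79/6 ≈ 13.167)
j(M) = 79*√M/6
G(677) - j(-351) = -398 - 79*√(-351)/6 = -398 - 79*3*I*√39/6 = -398 - 79*I*√39/2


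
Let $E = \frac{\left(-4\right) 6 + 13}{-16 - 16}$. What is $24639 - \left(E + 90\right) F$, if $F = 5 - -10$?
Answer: $\frac{745083}{32} \approx 23284.0$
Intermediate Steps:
$E = \frac{11}{32}$ ($E = \frac{-24 + 13}{-32} = \left(-11\right) \left(- \frac{1}{32}\right) = \frac{11}{32} \approx 0.34375$)
$F = 15$ ($F = 5 + 10 = 15$)
$24639 - \left(E + 90\right) F = 24639 - \left(\frac{11}{32} + 90\right) 15 = 24639 - \frac{2891}{32} \cdot 15 = 24639 - \frac{43365}{32} = \frac{745083}{32}$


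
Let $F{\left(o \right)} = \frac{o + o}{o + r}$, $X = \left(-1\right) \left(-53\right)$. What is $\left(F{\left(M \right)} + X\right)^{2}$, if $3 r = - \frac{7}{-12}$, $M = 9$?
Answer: $\frac{330912481}{109561} \approx 3020.3$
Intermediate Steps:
$r = \frac{7}{36}$ ($r = \frac{\left(-7\right) \frac{1}{-12}}{3} = \frac{\left(-7\right) \left(- \frac{1}{12}\right)}{3} = \frac{1}{3} \cdot \frac{7}{12} = \frac{7}{36} \approx 0.19444$)
$X = 53$
$F{\left(o \right)} = \frac{2 o}{\frac{7}{36} + o}$ ($F{\left(o \right)} = \frac{o + o}{o + \frac{7}{36}} = \frac{2 o}{\frac{7}{36} + o}$)
$\left(F{\left(M \right)} + X\right)^{2} = \left(72 \cdot 9 \frac{1}{7 + 36 \cdot 9} + 53\right)^{2} = \left(72 \cdot 9 \frac{1}{7 + 324} + 53\right)^{2} = \left(72 \cdot 9 \cdot \frac{1}{331} + 53\right)^{2} = \left(\frac{648}{331} + 53\right)^{2} = \left(\frac{18191}{331}\right)^{2} = \frac{330912481}{109561}$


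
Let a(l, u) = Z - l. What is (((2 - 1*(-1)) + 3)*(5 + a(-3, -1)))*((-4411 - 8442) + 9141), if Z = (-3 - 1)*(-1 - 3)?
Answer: -534528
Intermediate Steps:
Z = 16 (Z = -4*(-4) = 16)
a(l, u) = 16 - l
(((2 - 1*(-1)) + 3)*(5 + a(-3, -1)))*((-4411 - 8442) + 9141) = (((2 - 1*(-1)) + 3)*(5 + (16 - 1*(-3))))*((-4411 - 8442) + 9141) = (((2 + 1) + 3)*(5 + (16 + 3)))*(-12853 + 9141) = ((3 + 3)*(5 + 19))*(-3712) = (6*24)*(-3712) = 144*(-3712) = -534528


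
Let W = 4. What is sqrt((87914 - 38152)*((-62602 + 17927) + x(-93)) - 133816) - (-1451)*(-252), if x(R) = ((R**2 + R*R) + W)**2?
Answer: -365652 + 7*sqrt(303969172618) ≈ 3.4937e+6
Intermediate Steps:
x(R) = (4 + 2*R**2)**2 (x(R) = ((R**2 + R*R) + 4)**2 = ((R**2 + R**2) + 4)**2 = (2*R**2 + 4)**2 = (4 + 2*R**2)**2)
sqrt((87914 - 38152)*((-62602 + 17927) + x(-93)) - 133816) - (-1451)*(-252) = sqrt((87914 - 38152)*((-62602 + 17927) + 4*(2 + (-93)**2)**2) - 133816) - (-1451)*(-252) = sqrt(49762*(-44675 + 4*(2 + 8649)**2) - 133816) - 1*365652 = sqrt(49762*(-44675 + 4*8651**2) - 133816) - 365652 = sqrt(49762*(-44675 + 4*74839801) - 133816) - 365652 = sqrt(49762*(-44675 + 299359204) - 133816) - 365652 = sqrt(49762*299314529 - 133816) - 365652 = sqrt(14894489592098 - 133816) - 365652 = sqrt(14894489458282) - 365652 = 7*sqrt(303969172618) - 365652 = -365652 + 7*sqrt(303969172618)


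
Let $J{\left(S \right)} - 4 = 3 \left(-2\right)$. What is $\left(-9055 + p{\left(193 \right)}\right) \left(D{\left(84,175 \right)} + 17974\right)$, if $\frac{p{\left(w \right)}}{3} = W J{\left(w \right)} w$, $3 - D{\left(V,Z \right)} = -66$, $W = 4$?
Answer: $-246954541$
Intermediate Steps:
$J{\left(S \right)} = -2$ ($J{\left(S \right)} = 4 + 3 \left(-2\right) = 4 - 6 = -2$)
$D{\left(V,Z \right)} = 69$ ($D{\left(V,Z \right)} = 3 - -66 = 3 + 66 = 69$)
$p{\left(w \right)} = - 24 w$ ($p{\left(w \right)} = 3 \cdot 4 \left(-2\right) w = 3 \left(- 8 w\right) = - 24 w$)
$\left(-9055 + p{\left(193 \right)}\right) \left(D{\left(84,175 \right)} + 17974\right) = \left(-9055 - 4632\right) \left(69 + 17974\right) = \left(-9055 - 4632\right) 18043 = \left(-13687\right) 18043 = -246954541$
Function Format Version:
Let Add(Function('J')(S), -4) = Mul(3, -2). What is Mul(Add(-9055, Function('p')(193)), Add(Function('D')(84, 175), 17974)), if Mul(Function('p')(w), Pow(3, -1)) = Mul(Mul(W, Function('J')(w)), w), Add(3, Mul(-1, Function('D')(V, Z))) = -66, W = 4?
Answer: -246954541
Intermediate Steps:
Function('J')(S) = -2 (Function('J')(S) = Add(4, Mul(3, -2)) = Add(4, -6) = -2)
Function('D')(V, Z) = 69 (Function('D')(V, Z) = Add(3, Mul(-1, -66)) = Add(3, 66) = 69)
Function('p')(w) = Mul(-24, w) (Function('p')(w) = Mul(3, Mul(Mul(4, -2), w)) = Mul(3, Mul(-8, w)) = Mul(-24, w))
Mul(Add(-9055, Function('p')(193)), Add(Function('D')(84, 175), 17974)) = Mul(Add(-9055, Mul(-24, 193)), Add(69, 17974)) = Mul(Add(-9055, -4632), 18043) = Mul(-13687, 18043) = -246954541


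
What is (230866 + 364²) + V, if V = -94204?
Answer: 269158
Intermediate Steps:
(230866 + 364²) + V = (230866 + 364²) - 94204 = (230866 + 132496) - 94204 = 363362 - 94204 = 269158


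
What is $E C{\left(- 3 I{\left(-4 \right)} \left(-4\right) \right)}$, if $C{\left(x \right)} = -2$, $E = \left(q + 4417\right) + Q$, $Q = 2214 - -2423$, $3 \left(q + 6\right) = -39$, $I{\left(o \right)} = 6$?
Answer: $-18070$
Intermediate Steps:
$q = -19$ ($q = -6 + \frac{1}{3} \left(-39\right) = -6 - 13 = -19$)
$Q = 4637$ ($Q = 2214 + 2423 = 4637$)
$E = 9035$ ($E = \left(-19 + 4417\right) + 4637 = 4398 + 4637 = 9035$)
$E C{\left(- 3 I{\left(-4 \right)} \left(-4\right) \right)} = 9035 \left(-2\right) = -18070$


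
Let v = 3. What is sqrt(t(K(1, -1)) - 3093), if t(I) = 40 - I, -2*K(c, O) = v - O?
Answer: 3*I*sqrt(339) ≈ 55.236*I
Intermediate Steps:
K(c, O) = -3/2 + O/2 (K(c, O) = -(3 - O)/2 = -3/2 + O/2)
sqrt(t(K(1, -1)) - 3093) = sqrt((40 - (-3/2 + (1/2)*(-1))) - 3093) = sqrt((40 - (-3/2 - 1/2)) - 3093) = sqrt((40 - 1*(-2)) - 3093) = sqrt((40 + 2) - 3093) = sqrt(42 - 3093) = sqrt(-3051) = 3*I*sqrt(339)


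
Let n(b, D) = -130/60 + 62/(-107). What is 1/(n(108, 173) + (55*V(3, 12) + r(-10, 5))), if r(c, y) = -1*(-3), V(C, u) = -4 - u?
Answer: -642/564797 ≈ -0.0011367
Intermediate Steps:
r(c, y) = 3
n(b, D) = -1763/642 (n(b, D) = -130*1/60 + 62*(-1/107) = -13/6 - 62/107 = -1763/642)
1/(n(108, 173) + (55*V(3, 12) + r(-10, 5))) = 1/(-1763/642 + (55*(-4 - 1*12) + 3)) = 1/(-1763/642 + (55*(-4 - 12) + 3)) = 1/(-1763/642 + (55*(-16) + 3)) = 1/(-1763/642 + (-880 + 3)) = 1/(-1763/642 - 877) = 1/(-564797/642) = -642/564797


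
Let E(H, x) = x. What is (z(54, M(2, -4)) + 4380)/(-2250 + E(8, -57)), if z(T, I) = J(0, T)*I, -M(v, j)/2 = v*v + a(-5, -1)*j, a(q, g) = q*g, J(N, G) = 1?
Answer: -4412/2307 ≈ -1.9124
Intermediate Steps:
a(q, g) = g*q
M(v, j) = -10*j - 2*v² (M(v, j) = -2*(v*v + (-1*(-5))*j) = -2*(v² + 5*j) = -10*j - 2*v²)
z(T, I) = I (z(T, I) = 1*I = I)
(z(54, M(2, -4)) + 4380)/(-2250 + E(8, -57)) = ((-10*(-4) - 2*2²) + 4380)/(-2250 - 57) = ((40 - 2*4) + 4380)/(-2307) = ((40 - 8) + 4380)*(-1/2307) = (32 + 4380)*(-1/2307) = 4412*(-1/2307) = -4412/2307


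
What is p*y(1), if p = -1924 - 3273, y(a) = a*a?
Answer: -5197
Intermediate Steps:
y(a) = a²
p = -5197
p*y(1) = -5197*1² = -5197*1 = -5197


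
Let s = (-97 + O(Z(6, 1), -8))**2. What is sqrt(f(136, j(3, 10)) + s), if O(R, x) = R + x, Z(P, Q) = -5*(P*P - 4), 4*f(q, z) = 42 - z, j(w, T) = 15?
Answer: sqrt(280927)/2 ≈ 265.01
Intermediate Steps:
f(q, z) = 21/2 - z/4 (f(q, z) = (42 - z)/4 = 21/2 - z/4)
Z(P, Q) = 20 - 5*P**2 (Z(P, Q) = -5*(P**2 - 4) = -5*(-4 + P**2) = 20 - 5*P**2)
s = 70225 (s = (-97 + ((20 - 5*6**2) - 8))**2 = (-97 + ((20 - 5*36) - 8))**2 = (-97 + ((20 - 180) - 8))**2 = (-97 + (-160 - 8))**2 = (-97 - 168)**2 = (-265)**2 = 70225)
sqrt(f(136, j(3, 10)) + s) = sqrt((21/2 - 1/4*15) + 70225) = sqrt((21/2 - 15/4) + 70225) = sqrt(27/4 + 70225) = sqrt(280927/4) = sqrt(280927)/2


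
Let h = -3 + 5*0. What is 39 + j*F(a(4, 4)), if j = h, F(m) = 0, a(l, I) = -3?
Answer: 39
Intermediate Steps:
h = -3 (h = -3 + 0 = -3)
j = -3
39 + j*F(a(4, 4)) = 39 - 3*0 = 39 + 0 = 39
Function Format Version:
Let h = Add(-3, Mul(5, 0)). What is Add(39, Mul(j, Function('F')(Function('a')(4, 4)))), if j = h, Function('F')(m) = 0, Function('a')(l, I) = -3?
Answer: 39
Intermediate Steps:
h = -3 (h = Add(-3, 0) = -3)
j = -3
Add(39, Mul(j, Function('F')(Function('a')(4, 4)))) = Add(39, Mul(-3, 0)) = Add(39, 0) = 39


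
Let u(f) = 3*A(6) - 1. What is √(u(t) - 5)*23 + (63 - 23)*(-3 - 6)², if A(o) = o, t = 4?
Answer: 3240 + 46*√3 ≈ 3319.7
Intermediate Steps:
u(f) = 17 (u(f) = 3*6 - 1 = 18 - 1 = 17)
√(u(t) - 5)*23 + (63 - 23)*(-3 - 6)² = √(17 - 5)*23 + (63 - 23)*(-3 - 6)² = √12*23 + 40*(-9)² = (2*√3)*23 + 40*81 = 46*√3 + 3240 = 3240 + 46*√3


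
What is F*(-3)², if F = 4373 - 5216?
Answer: -7587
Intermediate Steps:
F = -843
F*(-3)² = -843*(-3)² = -843*9 = -7587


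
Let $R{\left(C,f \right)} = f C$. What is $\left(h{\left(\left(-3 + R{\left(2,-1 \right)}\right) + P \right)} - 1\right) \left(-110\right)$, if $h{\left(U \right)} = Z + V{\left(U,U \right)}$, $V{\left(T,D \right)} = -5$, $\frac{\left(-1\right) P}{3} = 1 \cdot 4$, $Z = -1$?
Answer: $770$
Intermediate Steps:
$R{\left(C,f \right)} = C f$
$P = -12$ ($P = - 3 \cdot 1 \cdot 4 = \left(-3\right) 4 = -12$)
$h{\left(U \right)} = -6$ ($h{\left(U \right)} = -1 - 5 = -6$)
$\left(h{\left(\left(-3 + R{\left(2,-1 \right)}\right) + P \right)} - 1\right) \left(-110\right) = \left(-6 - 1\right) \left(-110\right) = \left(-7\right) \left(-110\right) = 770$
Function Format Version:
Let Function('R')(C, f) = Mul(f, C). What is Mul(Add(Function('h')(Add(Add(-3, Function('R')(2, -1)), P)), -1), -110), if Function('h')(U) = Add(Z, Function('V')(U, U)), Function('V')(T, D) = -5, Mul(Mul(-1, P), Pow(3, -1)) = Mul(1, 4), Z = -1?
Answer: 770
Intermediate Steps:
Function('R')(C, f) = Mul(C, f)
P = -12 (P = Mul(-3, Mul(1, 4)) = Mul(-3, 4) = -12)
Function('h')(U) = -6 (Function('h')(U) = Add(-1, -5) = -6)
Mul(Add(Function('h')(Add(Add(-3, Function('R')(2, -1)), P)), -1), -110) = Mul(Add(-6, -1), -110) = Mul(-7, -110) = 770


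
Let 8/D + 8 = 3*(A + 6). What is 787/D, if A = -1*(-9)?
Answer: 29119/8 ≈ 3639.9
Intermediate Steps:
A = 9
D = 8/37 (D = 8/(-8 + 3*(9 + 6)) = 8/(-8 + 3*15) = 8/(-8 + 45) = 8/37 ≈ 0.21622)
787/D = 787/(8/37) = 787*(37/8) = 29119/8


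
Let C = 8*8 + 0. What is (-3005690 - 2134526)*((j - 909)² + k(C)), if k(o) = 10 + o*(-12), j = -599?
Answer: -11685283874096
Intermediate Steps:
C = 64 (C = 64 + 0 = 64)
k(o) = 10 - 12*o
(-3005690 - 2134526)*((j - 909)² + k(C)) = (-3005690 - 2134526)*((-599 - 909)² + (10 - 12*64)) = -5140216*((-1508)² + (10 - 768)) = -5140216*(2274064 - 758) = -5140216*2273306 = -11685283874096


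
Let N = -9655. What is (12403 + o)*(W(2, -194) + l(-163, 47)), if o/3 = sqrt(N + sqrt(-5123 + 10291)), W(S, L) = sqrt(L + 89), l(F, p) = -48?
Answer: -(48 - I*sqrt(105))*(12403 + 3*I*sqrt(9655 - 4*sqrt(323))) ≈ -5.9835e+5 + 1.13e+5*I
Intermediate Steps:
W(S, L) = sqrt(89 + L)
o = 3*sqrt(-9655 + 4*sqrt(323)) (o = 3*sqrt(-9655 + sqrt(-5123 + 10291)) = 3*sqrt(-9655 + sqrt(5168)) = 3*sqrt(-9655 + 4*sqrt(323)) ≈ 293.68*I)
(12403 + o)*(W(2, -194) + l(-163, 47)) = (12403 + 3*sqrt(-9655 + 4*sqrt(323)))*(sqrt(89 - 194) - 48) = (12403 + 3*sqrt(-9655 + 4*sqrt(323)))*(sqrt(-105) - 48) = (12403 + 3*sqrt(-9655 + 4*sqrt(323)))*(I*sqrt(105) - 48) = (12403 + 3*sqrt(-9655 + 4*sqrt(323)))*(-48 + I*sqrt(105)) = (-48 + I*sqrt(105))*(12403 + 3*sqrt(-9655 + 4*sqrt(323)))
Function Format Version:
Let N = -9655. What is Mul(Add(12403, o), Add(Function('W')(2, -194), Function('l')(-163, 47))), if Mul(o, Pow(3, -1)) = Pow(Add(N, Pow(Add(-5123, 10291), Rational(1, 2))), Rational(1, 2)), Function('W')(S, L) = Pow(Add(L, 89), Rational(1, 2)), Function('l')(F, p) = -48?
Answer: Mul(-1, Add(48, Mul(-1, I, Pow(105, Rational(1, 2)))), Add(12403, Mul(3, I, Pow(Add(9655, Mul(-4, Pow(323, Rational(1, 2)))), Rational(1, 2))))) ≈ Add(-5.9835e+5, Mul(1.1300e+5, I))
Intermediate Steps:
Function('W')(S, L) = Pow(Add(89, L), Rational(1, 2))
o = Mul(3, Pow(Add(-9655, Mul(4, Pow(323, Rational(1, 2)))), Rational(1, 2))) (o = Mul(3, Pow(Add(-9655, Pow(Add(-5123, 10291), Rational(1, 2))), Rational(1, 2))) = Mul(3, Pow(Add(-9655, Pow(5168, Rational(1, 2))), Rational(1, 2))) = Mul(3, Pow(Add(-9655, Mul(4, Pow(323, Rational(1, 2)))), Rational(1, 2))) ≈ Mul(293.68, I))
Mul(Add(12403, o), Add(Function('W')(2, -194), Function('l')(-163, 47))) = Mul(Add(12403, Mul(3, Pow(Add(-9655, Mul(4, Pow(323, Rational(1, 2)))), Rational(1, 2)))), Add(Pow(Add(89, -194), Rational(1, 2)), -48)) = Mul(Add(12403, Mul(3, Pow(Add(-9655, Mul(4, Pow(323, Rational(1, 2)))), Rational(1, 2)))), Add(Pow(-105, Rational(1, 2)), -48)) = Mul(Add(12403, Mul(3, Pow(Add(-9655, Mul(4, Pow(323, Rational(1, 2)))), Rational(1, 2)))), Add(Mul(I, Pow(105, Rational(1, 2))), -48)) = Mul(Add(12403, Mul(3, Pow(Add(-9655, Mul(4, Pow(323, Rational(1, 2)))), Rational(1, 2)))), Add(-48, Mul(I, Pow(105, Rational(1, 2))))) = Mul(Add(-48, Mul(I, Pow(105, Rational(1, 2)))), Add(12403, Mul(3, Pow(Add(-9655, Mul(4, Pow(323, Rational(1, 2)))), Rational(1, 2)))))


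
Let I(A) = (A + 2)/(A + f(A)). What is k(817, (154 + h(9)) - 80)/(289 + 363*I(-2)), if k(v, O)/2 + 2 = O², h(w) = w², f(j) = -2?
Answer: 48046/289 ≈ 166.25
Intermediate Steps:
k(v, O) = -4 + 2*O²
I(A) = (2 + A)/(-2 + A) (I(A) = (A + 2)/(A - 2) = (2 + A)/(-2 + A))
k(817, (154 + h(9)) - 80)/(289 + 363*I(-2)) = (-4 + 2*((154 + 9²) - 80)²)/(289 + 363*((2 - 2)/(-2 - 2))) = (-4 + 2*((154 + 81) - 80)²)/(289 + 363*(0/(-4))) = (-4 + 2*(235 - 80)²)/(289 + 363*(-¼*0)) = (-4 + 2*155²)/(289 + 363*0) = (-4 + 2*24025)/(289 + 0) = (-4 + 48050)/289 = 48046*(1/289) = 48046/289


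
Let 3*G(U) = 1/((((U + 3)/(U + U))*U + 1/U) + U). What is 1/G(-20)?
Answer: -1713/20 ≈ -85.650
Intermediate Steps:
G(U) = 1/(3*(3/2 + 1/U + 3*U/2)) (G(U) = 1/(3*((((U + 3)/(U + U))*U + 1/U) + U)) = 1/(3*((((3 + U)/((2*U)))*U + 1/U) + U)) = 1/(3*((((3 + U)*(1/(2*U)))*U + 1/U) + U)) = 1/(3*((((3 + U)/(2*U))*U + 1/U) + U)) = 1/(3*(((3/2 + U/2) + 1/U) + U)) = 1/(3*((3/2 + 1/U + U/2) + U)) = 1/(3*(3/2 + 1/U + 3*U/2)))
1/G(-20) = 1/((⅔)*(-20)/(2 + 3*(-20) + 3*(-20)²)) = 1/((⅔)*(-20)/(2 - 60 + 3*400)) = 1/((⅔)*(-20)/(2 - 60 + 1200)) = 1/((⅔)*(-20)/1142) = 1/((⅔)*(-20)*(1/1142)) = 1/(-20/1713) = -1713/20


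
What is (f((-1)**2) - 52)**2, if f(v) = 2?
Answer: 2500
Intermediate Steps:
(f((-1)**2) - 52)**2 = (2 - 52)**2 = (-50)**2 = 2500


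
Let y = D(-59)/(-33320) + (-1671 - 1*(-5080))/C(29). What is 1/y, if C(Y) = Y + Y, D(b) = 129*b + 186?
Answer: 193256/11401853 ≈ 0.016950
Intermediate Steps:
D(b) = 186 + 129*b
C(Y) = 2*Y
y = 11401853/193256 (y = (186 + 129*(-59))/(-33320) + (-1671 - 1*(-5080))/((2*29)) = (186 - 7611)*(-1/33320) + (-1671 + 5080)/58 = -7425*(-1/33320) + 3409*(1/58) = 1485/6664 + 3409/58 = 11401853/193256 ≈ 58.999)
1/y = 1/(11401853/193256) = 193256/11401853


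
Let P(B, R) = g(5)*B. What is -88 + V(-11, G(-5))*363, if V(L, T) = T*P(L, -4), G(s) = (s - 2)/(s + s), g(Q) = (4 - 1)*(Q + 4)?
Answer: -755557/10 ≈ -75556.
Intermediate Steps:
g(Q) = 12 + 3*Q (g(Q) = 3*(4 + Q) = 12 + 3*Q)
P(B, R) = 27*B (P(B, R) = (12 + 3*5)*B = (12 + 15)*B = 27*B)
G(s) = (-2 + s)/(2*s) (G(s) = (-2 + s)/((2*s)) = (-2 + s)*(1/(2*s)) = (-2 + s)/(2*s))
V(L, T) = 27*L*T (V(L, T) = T*(27*L) = 27*L*T)
-88 + V(-11, G(-5))*363 = -88 + (27*(-11)*((1/2)*(-2 - 5)/(-5)))*363 = -88 + (27*(-11)*((1/2)*(-1/5)*(-7)))*363 = -88 + (27*(-11)*(7/10))*363 = -88 - 2079/10*363 = -88 - 754677/10 = -755557/10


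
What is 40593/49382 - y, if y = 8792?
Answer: -434125951/49382 ≈ -8791.2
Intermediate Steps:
40593/49382 - y = 40593/49382 - 1*8792 = 40593*(1/49382) - 8792 = 40593/49382 - 8792 = -434125951/49382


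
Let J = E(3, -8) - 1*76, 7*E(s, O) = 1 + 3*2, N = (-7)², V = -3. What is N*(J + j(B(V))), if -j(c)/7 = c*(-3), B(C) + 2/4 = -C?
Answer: -2205/2 ≈ -1102.5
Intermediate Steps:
B(C) = -½ - C
N = 49
E(s, O) = 1 (E(s, O) = (1 + 3*2)/7 = (1 + 6)/7 = (⅐)*7 = 1)
j(c) = 21*c (j(c) = -7*c*(-3) = -(-21)*c = 21*c)
J = -75 (J = 1 - 1*76 = 1 - 76 = -75)
N*(J + j(B(V))) = 49*(-75 + 21*(-½ - 1*(-3))) = 49*(-75 + 21*(-½ + 3)) = 49*(-75 + 21*(5/2)) = 49*(-75 + 105/2) = 49*(-45/2) = -2205/2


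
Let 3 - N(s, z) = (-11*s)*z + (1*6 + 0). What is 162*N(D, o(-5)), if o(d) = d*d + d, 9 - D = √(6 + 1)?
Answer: 320274 - 35640*√7 ≈ 2.2598e+5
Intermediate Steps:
D = 9 - √7 (D = 9 - √(6 + 1) = 9 - √7 ≈ 6.3542)
o(d) = d + d² (o(d) = d² + d = d + d²)
N(s, z) = -3 + 11*s*z (N(s, z) = 3 - ((-11*s)*z + (1*6 + 0)) = 3 - (-11*s*z + (6 + 0)) = 3 - (-11*s*z + 6) = 3 - (6 - 11*s*z) = 3 + (-6 + 11*s*z) = -3 + 11*s*z)
162*N(D, o(-5)) = 162*(-3 + 11*(9 - √7)*(-5*(1 - 5))) = 162*(-3 + 11*(9 - √7)*(-5*(-4))) = 162*(-3 + 11*(9 - √7)*20) = 162*(-3 + (1980 - 220*√7)) = 162*(1977 - 220*√7) = 320274 - 35640*√7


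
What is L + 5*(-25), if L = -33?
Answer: -158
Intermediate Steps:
L + 5*(-25) = -33 + 5*(-25) = -33 - 125 = -158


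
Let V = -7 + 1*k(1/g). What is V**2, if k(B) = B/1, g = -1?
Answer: 64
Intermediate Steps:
k(B) = B (k(B) = B*1 = B)
V = -8 (V = -7 + 1/(-1) = -7 + 1*(-1) = -7 - 1 = -8)
V**2 = (-8)**2 = 64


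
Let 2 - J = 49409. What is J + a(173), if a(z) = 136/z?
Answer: -8547275/173 ≈ -49406.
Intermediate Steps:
J = -49407 (J = 2 - 1*49409 = 2 - 49409 = -49407)
J + a(173) = -49407 + 136/173 = -8547275/173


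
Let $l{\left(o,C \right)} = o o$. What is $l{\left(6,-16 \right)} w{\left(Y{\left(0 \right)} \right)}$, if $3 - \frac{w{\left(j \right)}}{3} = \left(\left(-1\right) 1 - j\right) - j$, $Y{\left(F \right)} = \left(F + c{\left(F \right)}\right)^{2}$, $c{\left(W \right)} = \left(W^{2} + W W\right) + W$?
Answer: $432$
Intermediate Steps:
$l{\left(o,C \right)} = o^{2}$
$c{\left(W \right)} = W + 2 W^{2}$ ($c{\left(W \right)} = \left(W^{2} + W^{2}\right) + W = 2 W^{2} + W = W + 2 W^{2}$)
$Y{\left(F \right)} = \left(F + F \left(1 + 2 F\right)\right)^{2}$
$w{\left(j \right)} = 12 + 6 j$ ($w{\left(j \right)} = 9 - 3 \left(\left(\left(-1\right) 1 - j\right) - j\right) = 9 - 3 \left(\left(-1 - j\right) - j\right) = 9 - 3 \left(-1 - 2 j\right) = 9 + \left(3 + 6 j\right) = 12 + 6 j$)
$l{\left(6,-16 \right)} w{\left(Y{\left(0 \right)} \right)} = 6^{2} \left(12 + 6 \cdot 4 \cdot 0^{2} \left(1 + 0\right)^{2}\right) = 36 \left(12 + 6 \cdot 4 \cdot 0 \cdot 1^{2}\right) = 36 \left(12 + 6 \cdot 4 \cdot 0 \cdot 1\right) = 36 \left(12 + 6 \cdot 0\right) = 36 \left(12 + 0\right) = 36 \cdot 12 = 432$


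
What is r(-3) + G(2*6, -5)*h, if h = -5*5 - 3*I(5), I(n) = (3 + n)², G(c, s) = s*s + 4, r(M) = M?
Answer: -6296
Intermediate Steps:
G(c, s) = 4 + s² (G(c, s) = s² + 4 = 4 + s²)
h = -217 (h = -5*5 - 3*(3 + 5)² = -25 - 3*8² = -25 - 3*64 = -25 - 192 = -217)
r(-3) + G(2*6, -5)*h = -3 + (4 + (-5)²)*(-217) = -3 + (4 + 25)*(-217) = -3 + 29*(-217) = -3 - 6293 = -6296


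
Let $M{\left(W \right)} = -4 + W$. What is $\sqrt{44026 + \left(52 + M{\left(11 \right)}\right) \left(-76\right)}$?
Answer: $\sqrt{39542} \approx 198.85$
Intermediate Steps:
$\sqrt{44026 + \left(52 + M{\left(11 \right)}\right) \left(-76\right)} = \sqrt{44026 + \left(52 + \left(-4 + 11\right)\right) \left(-76\right)} = \sqrt{44026 + \left(52 + 7\right) \left(-76\right)} = \sqrt{44026 + 59 \left(-76\right)} = \sqrt{44026 - 4484} = \sqrt{39542}$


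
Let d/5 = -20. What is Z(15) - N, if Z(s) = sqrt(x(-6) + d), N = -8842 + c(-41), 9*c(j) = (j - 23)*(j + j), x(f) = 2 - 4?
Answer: 74330/9 + I*sqrt(102) ≈ 8258.9 + 10.1*I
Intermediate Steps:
x(f) = -2
d = -100 (d = 5*(-20) = -100)
c(j) = 2*j*(-23 + j)/9 (c(j) = ((j - 23)*(j + j))/9 = ((-23 + j)*(2*j))/9 = (2*j*(-23 + j))/9 = 2*j*(-23 + j)/9)
N = -74330/9 (N = -8842 + (2/9)*(-41)*(-23 - 41) = -8842 + (2/9)*(-41)*(-64) = -8842 + 5248/9 = -74330/9 ≈ -8258.9)
Z(s) = I*sqrt(102) (Z(s) = sqrt(-2 - 100) = sqrt(-102) = I*sqrt(102))
Z(15) - N = I*sqrt(102) - 1*(-74330/9) = I*sqrt(102) + 74330/9 = 74330/9 + I*sqrt(102)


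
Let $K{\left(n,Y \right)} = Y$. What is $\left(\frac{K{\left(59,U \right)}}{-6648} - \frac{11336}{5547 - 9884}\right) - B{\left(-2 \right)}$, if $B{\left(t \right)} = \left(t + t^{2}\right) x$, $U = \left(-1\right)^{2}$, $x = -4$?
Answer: $\frac{306016399}{28832376} \approx 10.614$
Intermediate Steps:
$U = 1$
$B{\left(t \right)} = - 4 t - 4 t^{2}$ ($B{\left(t \right)} = \left(t + t^{2}\right) \left(-4\right) = - 4 t - 4 t^{2}$)
$\left(\frac{K{\left(59,U \right)}}{-6648} - \frac{11336}{5547 - 9884}\right) - B{\left(-2 \right)} = \left(1 \frac{1}{-6648} - \frac{11336}{5547 - 9884}\right) - \left(-4\right) \left(-2\right) \left(1 - 2\right) = \left(1 \left(- \frac{1}{6648}\right) - \frac{11336}{-4337}\right) - \left(-4\right) \left(-2\right) \left(-1\right) = \left(- \frac{1}{6648} - - \frac{11336}{4337}\right) - -8 = \left(- \frac{1}{6648} + \frac{11336}{4337}\right) + 8 = \frac{75357391}{28832376} + 8 = \frac{306016399}{28832376}$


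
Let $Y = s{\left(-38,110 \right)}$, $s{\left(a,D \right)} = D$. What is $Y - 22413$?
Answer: $-22303$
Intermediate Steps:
$Y = 110$
$Y - 22413 = 110 - 22413 = -22303$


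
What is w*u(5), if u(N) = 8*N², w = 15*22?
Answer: 66000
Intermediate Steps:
w = 330
w*u(5) = 330*(8*5²) = 330*(8*25) = 330*200 = 66000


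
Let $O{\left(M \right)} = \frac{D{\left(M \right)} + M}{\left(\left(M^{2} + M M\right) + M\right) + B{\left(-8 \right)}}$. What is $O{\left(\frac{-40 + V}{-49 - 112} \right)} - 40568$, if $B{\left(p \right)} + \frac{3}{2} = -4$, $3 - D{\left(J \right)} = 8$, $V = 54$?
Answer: $- \frac{26571442}{655} \approx -40567.0$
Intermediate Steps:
$D{\left(J \right)} = -5$ ($D{\left(J \right)} = 3 - 8 = -5$)
$B{\left(p \right)} = - \frac{11}{2}$ ($B{\left(p \right)} = - \frac{3}{2} - 4 = - \frac{11}{2}$)
$O{\left(M \right)} = \frac{-5 + M}{- \frac{11}{2} + M + 2 M^{2}}$ ($O{\left(M \right)} = \frac{-5 + M}{\left(\left(M^{2} + M M\right) + M\right) - \frac{11}{2}} = \frac{-5 + M}{\left(\left(M^{2} + M^{2}\right) + M\right) - \frac{11}{2}} = \frac{-5 + M}{\left(2 M^{2} + M\right) - \frac{11}{2}} = \frac{-5 + M}{\left(M + 2 M^{2}\right) - \frac{11}{2}} = \frac{-5 + M}{- \frac{11}{2} + M + 2 M^{2}}$)
$O{\left(\frac{-40 + V}{-49 - 112} \right)} - 40568 = \frac{2 \left(-5 + \frac{-40 + 54}{-49 - 112}\right)}{-11 + 2 \frac{-40 + 54}{-49 - 112} + 4 \left(\frac{-40 + 54}{-49 - 112}\right)^{2}} - 40568 = \frac{2 \left(-5 + \frac{14}{-161}\right)}{-11 + 2 \frac{14}{-161} + 4 \left(\frac{14}{-161}\right)^{2}} - 40568 = \frac{2 \left(-5 + 14 \left(- \frac{1}{161}\right)\right)}{-11 + 2 \cdot 14 \left(- \frac{1}{161}\right) + 4 \left(14 \left(- \frac{1}{161}\right)\right)^{2}} - 40568 = \frac{2 \left(-5 - \frac{2}{23}\right)}{-11 + 2 \left(- \frac{2}{23}\right) + 4 \left(- \frac{2}{23}\right)^{2}} - 40568 = 2 \frac{1}{-11 - \frac{4}{23} + 4 \cdot \frac{4}{529}} \left(- \frac{117}{23}\right) - 40568 = 2 \frac{1}{-11 - \frac{4}{23} + \frac{16}{529}} \left(- \frac{117}{23}\right) - 40568 = 2 \frac{1}{- \frac{5895}{529}} \left(- \frac{117}{23}\right) - 40568 = 2 \left(- \frac{529}{5895}\right) \left(- \frac{117}{23}\right) - 40568 = \frac{598}{655} - 40568 = - \frac{26571442}{655}$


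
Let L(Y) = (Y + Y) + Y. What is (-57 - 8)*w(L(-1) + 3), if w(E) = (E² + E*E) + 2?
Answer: -130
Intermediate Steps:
L(Y) = 3*Y (L(Y) = 2*Y + Y = 3*Y)
w(E) = 2 + 2*E² (w(E) = (E² + E²) + 2 = 2*E² + 2 = 2 + 2*E²)
(-57 - 8)*w(L(-1) + 3) = (-57 - 8)*(2 + 2*(3*(-1) + 3)²) = -65*(2 + 2*(-3 + 3)²) = -65*(2 + 2*0²) = -65*(2 + 2*0) = -65*(2 + 0) = -65*2 = -130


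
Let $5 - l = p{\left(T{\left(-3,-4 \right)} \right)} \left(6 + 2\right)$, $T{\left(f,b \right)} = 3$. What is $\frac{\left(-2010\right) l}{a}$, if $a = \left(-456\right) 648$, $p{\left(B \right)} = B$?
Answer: $- \frac{335}{2592} \approx -0.12924$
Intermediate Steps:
$a = -295488$
$l = -19$ ($l = 5 - 3 \left(6 + 2\right) = 5 - 3 \cdot 8 = 5 - 24 = -19$)
$\frac{\left(-2010\right) l}{a} = \frac{\left(-2010\right) \left(-19\right)}{-295488} = 38190 \left(- \frac{1}{295488}\right) = - \frac{335}{2592}$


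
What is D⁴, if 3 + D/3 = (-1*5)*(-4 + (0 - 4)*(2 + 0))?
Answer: 855036081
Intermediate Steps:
D = 171 (D = -9 + 3*((-1*5)*(-4 + (0 - 4)*(2 + 0))) = -9 + 3*(-5*(-4 - 4*2)) = -9 + 3*(-5*(-4 - 8)) = -9 + 3*(-5*(-12)) = -9 + 3*60 = -9 + 180 = 171)
D⁴ = 171⁴ = 855036081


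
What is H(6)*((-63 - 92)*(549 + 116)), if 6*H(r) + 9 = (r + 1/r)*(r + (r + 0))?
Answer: -6699875/6 ≈ -1.1166e+6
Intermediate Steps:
H(r) = -3/2 + r*(r + 1/r)/3 (H(r) = -3/2 + ((r + 1/r)*(r + (r + 0)))/6 = -3/2 + ((r + 1/r)*(r + r))/6 = -3/2 + ((r + 1/r)*(2*r))/6 = -3/2 + (2*r*(r + 1/r))/6 = -3/2 + r*(r + 1/r)/3)
H(6)*((-63 - 92)*(549 + 116)) = (-7/6 + (⅓)*6²)*((-63 - 92)*(549 + 116)) = (-7/6 + (⅓)*36)*(-155*665) = (-7/6 + 12)*(-103075) = (65/6)*(-103075) = -6699875/6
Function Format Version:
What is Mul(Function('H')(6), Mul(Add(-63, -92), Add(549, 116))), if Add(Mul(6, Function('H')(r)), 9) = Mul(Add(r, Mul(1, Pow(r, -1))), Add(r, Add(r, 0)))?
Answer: Rational(-6699875, 6) ≈ -1.1166e+6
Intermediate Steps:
Function('H')(r) = Add(Rational(-3, 2), Mul(Rational(1, 3), r, Add(r, Pow(r, -1)))) (Function('H')(r) = Add(Rational(-3, 2), Mul(Rational(1, 6), Mul(Add(r, Mul(1, Pow(r, -1))), Add(r, Add(r, 0))))) = Add(Rational(-3, 2), Mul(Rational(1, 6), Mul(Add(r, Pow(r, -1)), Add(r, r)))) = Add(Rational(-3, 2), Mul(Rational(1, 6), Mul(Add(r, Pow(r, -1)), Mul(2, r)))) = Add(Rational(-3, 2), Mul(Rational(1, 6), Mul(2, r, Add(r, Pow(r, -1))))) = Add(Rational(-3, 2), Mul(Rational(1, 3), r, Add(r, Pow(r, -1)))))
Mul(Function('H')(6), Mul(Add(-63, -92), Add(549, 116))) = Mul(Add(Rational(-7, 6), Mul(Rational(1, 3), Pow(6, 2))), Mul(Add(-63, -92), Add(549, 116))) = Mul(Add(Rational(-7, 6), Mul(Rational(1, 3), 36)), Mul(-155, 665)) = Mul(Add(Rational(-7, 6), 12), -103075) = Mul(Rational(65, 6), -103075) = Rational(-6699875, 6)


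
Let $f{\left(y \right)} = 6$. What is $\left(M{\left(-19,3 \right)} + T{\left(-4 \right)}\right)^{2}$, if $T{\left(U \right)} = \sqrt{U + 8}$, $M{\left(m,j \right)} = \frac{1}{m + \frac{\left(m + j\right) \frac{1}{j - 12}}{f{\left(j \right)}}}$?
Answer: $\frac{966289}{255025} \approx 3.789$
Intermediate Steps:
$M{\left(m,j \right)} = \frac{1}{m + \frac{j + m}{6 \left(-12 + j\right)}}$ ($M{\left(m,j \right)} = \frac{1}{m + \frac{\left(m + j\right) \frac{1}{j - 12}}{6}} = \frac{1}{m + \frac{j + m}{-12 + j} \frac{1}{6}} = \frac{1}{m + \frac{j + m}{6 \left(-12 + j\right)}}$)
$T{\left(U \right)} = \sqrt{8 + U}$
$\left(M{\left(-19,3 \right)} + T{\left(-4 \right)}\right)^{2} = \left(\frac{6 \left(-12 + 3\right)}{3 - -1349 + 6 \cdot 3 \left(-19\right)} + \sqrt{8 - 4}\right)^{2} = \left(6 \frac{1}{3 + 1349 - 342} \left(-9\right) + \sqrt{4}\right)^{2} = \left(6 \cdot \frac{1}{1010} \left(-9\right) + 2\right)^{2} = \left(- \frac{27}{505} + 2\right)^{2} = \left(\frac{983}{505}\right)^{2} = \frac{966289}{255025}$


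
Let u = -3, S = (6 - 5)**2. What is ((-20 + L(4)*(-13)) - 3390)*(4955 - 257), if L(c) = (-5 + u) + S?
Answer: -15592662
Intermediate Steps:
S = 1 (S = 1**2 = 1)
L(c) = -7 (L(c) = (-5 - 3) + 1 = -8 + 1 = -7)
((-20 + L(4)*(-13)) - 3390)*(4955 - 257) = ((-20 - 7*(-13)) - 3390)*(4955 - 257) = ((-20 + 91) - 3390)*4698 = (71 - 3390)*4698 = -3319*4698 = -15592662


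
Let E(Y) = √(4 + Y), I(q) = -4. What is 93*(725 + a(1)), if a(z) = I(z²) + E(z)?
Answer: 67053 + 93*√5 ≈ 67261.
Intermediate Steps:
a(z) = -4 + √(4 + z)
93*(725 + a(1)) = 93*(725 + (-4 + √(4 + 1))) = 93*(725 + (-4 + √5)) = 93*(721 + √5) = 67053 + 93*√5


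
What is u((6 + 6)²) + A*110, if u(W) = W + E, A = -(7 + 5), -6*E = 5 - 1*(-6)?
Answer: -7067/6 ≈ -1177.8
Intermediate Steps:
E = -11/6 (E = -(5 - 1*(-6))/6 = -(5 + 6)/6 = -⅙*11 = -11/6 ≈ -1.8333)
A = -12 (A = -1*12 = -12)
u(W) = -11/6 + W (u(W) = W - 11/6 = -11/6 + W)
u((6 + 6)²) + A*110 = (-11/6 + (6 + 6)²) - 12*110 = (-11/6 + 12²) - 1320 = (-11/6 + 144) - 1320 = 853/6 - 1320 = -7067/6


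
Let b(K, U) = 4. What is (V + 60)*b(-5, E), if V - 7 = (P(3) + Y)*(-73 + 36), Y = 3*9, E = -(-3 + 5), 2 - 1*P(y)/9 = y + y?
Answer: 1600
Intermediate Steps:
P(y) = 18 - 18*y (P(y) = 18 - 9*(y + y) = 18 - 18*y)
E = -2 (E = -1*2 = -2)
Y = 27
V = 340 (V = 7 + ((18 - 18*3) + 27)*(-73 + 36) = 7 + ((18 - 54) + 27)*(-37) = 7 + (-36 + 27)*(-37) = 7 - 9*(-37) = 7 + 333 = 340)
(V + 60)*b(-5, E) = (340 + 60)*4 = 400*4 = 1600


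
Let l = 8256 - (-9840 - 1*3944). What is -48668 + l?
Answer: -26628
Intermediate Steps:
l = 22040 (l = 8256 - (-9840 - 3944) = 8256 - 1*(-13784) = 8256 + 13784 = 22040)
-48668 + l = -48668 + 22040 = -26628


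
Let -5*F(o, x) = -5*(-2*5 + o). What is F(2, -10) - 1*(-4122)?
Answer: 4114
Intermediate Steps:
F(o, x) = -10 + o (F(o, x) = -(-1)*(-2*5 + o) = -(-1)*(-10 + o) = -(50 - 5*o)/5 = -10 + o)
F(2, -10) - 1*(-4122) = (-10 + 2) - 1*(-4122) = -8 + 4122 = 4114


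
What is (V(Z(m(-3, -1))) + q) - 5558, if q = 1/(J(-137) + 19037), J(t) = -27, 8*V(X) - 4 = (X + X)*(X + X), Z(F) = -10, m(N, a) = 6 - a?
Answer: -52348787/9505 ≈ -5507.5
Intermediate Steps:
V(X) = ½ + X²/2 (V(X) = ½ + ((X + X)*(X + X))/8 = ½ + ((2*X)*(2*X))/8 = ½ + (4*X²)/8 = ½ + X²/2)
q = 1/19010 (q = 1/(-27 + 19037) = 1/19010 ≈ 5.2604e-5)
(V(Z(m(-3, -1))) + q) - 5558 = ((½ + (½)*(-10)²) + 1/19010) - 5558 = ((½ + (½)*100) + 1/19010) - 5558 = ((½ + 50) + 1/19010) - 5558 = (101/2 + 1/19010) - 5558 = 480003/9505 - 5558 = -52348787/9505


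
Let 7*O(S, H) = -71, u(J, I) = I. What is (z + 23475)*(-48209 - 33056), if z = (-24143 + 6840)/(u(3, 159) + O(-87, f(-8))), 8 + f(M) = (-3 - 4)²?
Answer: -1977976203685/1042 ≈ -1.8983e+9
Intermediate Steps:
f(M) = 41 (f(M) = -8 + (-3 - 4)² = -8 + (-7)² = -8 + 49 = 41)
O(S, H) = -71/7 (O(S, H) = (⅐)*(-71) = -71/7)
z = -121121/1042 (z = (-24143 + 6840)/(159 - 71/7) = -17303/1042/7 = -17303*7/1042 = -121121/1042 ≈ -116.24)
(z + 23475)*(-48209 - 33056) = (-121121/1042 + 23475)*(-48209 - 33056) = (24339829/1042)*(-81265) = -1977976203685/1042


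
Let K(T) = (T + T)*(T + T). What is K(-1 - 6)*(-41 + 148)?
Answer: 20972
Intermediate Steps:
K(T) = 4*T² (K(T) = (2*T)*(2*T) = 4*T²)
K(-1 - 6)*(-41 + 148) = (4*(-1 - 6)²)*(-41 + 148) = (4*(-7)²)*107 = (4*49)*107 = 196*107 = 20972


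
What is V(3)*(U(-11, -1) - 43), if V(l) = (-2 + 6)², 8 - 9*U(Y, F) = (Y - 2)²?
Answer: -8768/9 ≈ -974.22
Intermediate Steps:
U(Y, F) = 8/9 - (-2 + Y)²/9 (U(Y, F) = 8/9 - (Y - 2)²/9 = 8/9 - (-2 + Y)²/9)
V(l) = 16 (V(l) = 4² = 16)
V(3)*(U(-11, -1) - 43) = 16*((8/9 - (-2 - 11)²/9) - 43) = 16*((8/9 - ⅑*(-13)²) - 43) = 16*((8/9 - ⅑*169) - 43) = 16*((8/9 - 169/9) - 43) = 16*(-161/9 - 43) = 16*(-548/9) = -8768/9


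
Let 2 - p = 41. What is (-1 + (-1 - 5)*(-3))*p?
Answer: -663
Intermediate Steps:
p = -39 (p = 2 - 1*41 = 2 - 41 = -39)
(-1 + (-1 - 5)*(-3))*p = (-1 + (-1 - 5)*(-3))*(-39) = (-1 - 6*(-3))*(-39) = (-1 + 18)*(-39) = 17*(-39) = -663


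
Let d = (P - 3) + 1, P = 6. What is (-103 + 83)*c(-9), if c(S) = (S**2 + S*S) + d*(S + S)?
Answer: -1800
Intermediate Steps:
d = 4 (d = (6 - 3) + 1 = 3 + 1 = 4)
c(S) = 2*S**2 + 8*S (c(S) = (S**2 + S*S) + 4*(S + S) = (S**2 + S**2) + 4*(2*S) = 2*S**2 + 8*S)
(-103 + 83)*c(-9) = (-103 + 83)*(2*(-9)*(4 - 9)) = -40*(-9)*(-5) = -20*90 = -1800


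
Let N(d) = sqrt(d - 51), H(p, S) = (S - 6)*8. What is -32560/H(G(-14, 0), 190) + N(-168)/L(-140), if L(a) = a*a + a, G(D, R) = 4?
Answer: -2035/92 + I*sqrt(219)/19460 ≈ -22.12 + 0.00076046*I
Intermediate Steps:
H(p, S) = -48 + 8*S (H(p, S) = (-6 + S)*8 = -48 + 8*S)
L(a) = a + a**2 (L(a) = a**2 + a = a + a**2)
N(d) = sqrt(-51 + d)
-32560/H(G(-14, 0), 190) + N(-168)/L(-140) = -32560/(-48 + 8*190) + sqrt(-51 - 168)/((-140*(1 - 140))) = -32560/(-48 + 1520) + sqrt(-219)/((-140*(-139))) = -32560/1472 + (I*sqrt(219))/19460 = -32560*1/1472 + (I*sqrt(219))*(1/19460) = -2035/92 + I*sqrt(219)/19460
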